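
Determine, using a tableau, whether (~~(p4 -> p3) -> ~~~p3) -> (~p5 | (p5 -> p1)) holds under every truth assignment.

Assume the negation and expand:
Initial set: {~((~~(p4 -> p3) -> ~~~p3) -> (~p5 | (p5 -> p1)))}.
~((~~(p4 -> p3) -> ~~~p3) -> (~p5 | (p5 -> p1))): α-rule — add (~~(p4 -> p3) -> ~~~p3), ~(~p5 | (p5 -> p1)).
~(~p5 | (p5 -> p1)): α-rule — add ~~p5, ~(p5 -> p1).
~(p5 -> p1): α-rule — add p5, ~p1.
(~~(p4 -> p3) -> ~~~p3): β-rule — branch into ~~~(p4 -> p3)  //  ~~~p3.
  branch 1 (add ~~~(p4 -> p3)):
    ~~~(p4 -> p3): drop double negation, giving ~(p4 -> p3).
    ~(p4 -> p3): α-rule — add p4, ~p3.
    ○ open, literals {p1=F, p3=F, p4=T, p5=T}.
  branch 2 (add ~~~p3):
    ~~~p3: drop double negation, giving ~p3.
    ○ open, literals {p1=F, p3=F, p5=T}.
0 branches closed, 2 open.
An open branch gives a countermodel: p1=F, p3=F, p4=T, p5=T (unmentioned atoms arbitrary); under it the original formula is false.

Not valid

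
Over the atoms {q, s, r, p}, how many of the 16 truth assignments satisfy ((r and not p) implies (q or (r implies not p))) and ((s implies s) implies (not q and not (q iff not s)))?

Initial set: {(((r and not p) implies (q or (r implies not p))) and ((s implies s) implies (not q and not (q iff not s))))}.
(((r and not p) implies (q or (r implies not p))) and ((s implies s) implies (not q and not (q iff not s)))): α-rule — add ((r and not p) implies (q or (r implies not p))), ((s implies s) implies (not q and not (q iff not s))).
((r and not p) implies (q or (r implies not p))): β-rule — branch into not (r and not p)  //  (q or (r implies not p)).
  branch 1 (add not (r and not p)):
    ((s implies s) implies (not q and not (q iff not s))): β-rule — branch into not (s implies s)  //  (not q and not (q iff not s)).
      branch 1.1 (add not (s implies s)):
        not (s implies s): α-rule — add s, not s.
        × closes — contains both s and not s.
      branch 1.2 (add (not q and not (q iff not s))):
        (not q and not (q iff not s)): α-rule — add not q, not (q iff not s).
        not (r and not p): β-rule — branch into not r  //  not not p.
          branch 1.2.1 (add not r):
            not (q iff not s): β-rule — branch into q, not not s  //  not q, not s.
              branch 1.2.1.1 (add q, not not s):
                × closes — contains both q and not q.
              branch 1.2.1.2 (add not q, not s):
                ○ open, literals {q=false, r=false, s=false}.
          branch 1.2.2 (add not not p):
            not (q iff not s): β-rule — branch into q, not not s  //  not q, not s.
              branch 1.2.2.1 (add q, not not s):
                × closes — contains both q and not q.
              branch 1.2.2.2 (add not q, not s):
                ○ open, literals {p=true, q=false, s=false}.
  branch 2 (add (q or (r implies not p))):
    ((s implies s) implies (not q and not (q iff not s))): β-rule — branch into not (s implies s)  //  (not q and not (q iff not s)).
      branch 2.1 (add not (s implies s)):
        not (s implies s): α-rule — add s, not s.
        × closes — contains both s and not s.
      branch 2.2 (add (not q and not (q iff not s))):
        (not q and not (q iff not s)): α-rule — add not q, not (q iff not s).
        (q or (r implies not p)): β-rule — branch into q  //  (r implies not p).
          branch 2.2.1 (add q):
            × closes — contains both q and not q.
          branch 2.2.2 (add (r implies not p)):
            not (q iff not s): β-rule — branch into q, not not s  //  not q, not s.
              branch 2.2.2.1 (add q, not not s):
                × closes — contains both q and not q.
              branch 2.2.2.2 (add not q, not s):
                (r implies not p): β-rule — branch into not r  //  not p.
                  branch 2.2.2.2.1 (add not r):
                    ○ open, literals {q=false, r=false, s=false}.
                  branch 2.2.2.2.2 (add not p):
                    ○ open, literals {p=false, q=false, s=false}.
6 branches closed, 4 open.
Each open branch fixes some atoms; the unmentioned ones are free. Counting distinct full assignments: branch {q=false, r=false, s=false} (p) contributes 2 new; branch {p=true, q=false, s=false} (r) contributes 1 new; branch {q=false, r=false, s=false} (p) contributes 0 new; branch {p=false, q=false, s=false} (r) contributes 1 new. Total: 4.

4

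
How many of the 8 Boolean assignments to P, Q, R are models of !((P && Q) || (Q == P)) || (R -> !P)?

Initial set: {(!((P && Q) || (Q == P)) || (R -> !P))}.
(!((P && Q) || (Q == P)) || (R -> !P)): β-rule — branch into !((P && Q) || (Q == P))  //  (R -> !P).
  branch 1 (add !((P && Q) || (Q == P))):
    !((P && Q) || (Q == P)): α-rule — add !(P && Q), !(Q == P).
    !(P && Q): β-rule — branch into !P  //  !Q.
      branch 1.1 (add !P):
        !(Q == P): β-rule — branch into Q, !P  //  !Q, P.
          branch 1.1.1 (add Q, !P):
            ○ open, literals {P=F, Q=T}.
          branch 1.1.2 (add !Q, P):
            × closes — contains both P and !P.
      branch 1.2 (add !Q):
        !(Q == P): β-rule — branch into Q, !P  //  !Q, P.
          branch 1.2.1 (add Q, !P):
            × closes — contains both Q and !Q.
          branch 1.2.2 (add !Q, P):
            ○ open, literals {P=T, Q=F}.
  branch 2 (add (R -> !P)):
    (R -> !P): β-rule — branch into !R  //  !P.
      branch 2.1 (add !R):
        ○ open, literals {R=F}.
      branch 2.2 (add !P):
        ○ open, literals {P=F}.
2 branches closed, 4 open.
Each open branch fixes some atoms; the unmentioned ones are free. Counting distinct full assignments: branch {P=F, Q=T} (R) contributes 2 new; branch {P=T, Q=F} (R) contributes 2 new; branch {R=F} (P, Q) contributes 2 new; branch {P=F} (Q, R) contributes 1 new. Total: 7.

7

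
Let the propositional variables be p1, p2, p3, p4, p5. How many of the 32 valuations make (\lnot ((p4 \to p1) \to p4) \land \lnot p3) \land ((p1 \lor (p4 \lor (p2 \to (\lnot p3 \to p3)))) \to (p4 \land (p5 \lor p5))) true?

2

Initial set: {((\lnot ((p4 \to p1) \to p4) \land \lnot p3) \land ((p1 \lor (p4 \lor (p2 \to (\lnot p3 \to p3)))) \to (p4 \land (p5 \lor p5))))}.
((\lnot ((p4 \to p1) \to p4) \land \lnot p3) \land ((p1 \lor (p4 \lor (p2 \to (\lnot p3 \to p3)))) \to (p4 \land (p5 \lor p5)))): α-rule — add (\lnot ((p4 \to p1) \to p4) \land \lnot p3), ((p1 \lor (p4 \lor (p2 \to (\lnot p3 \to p3)))) \to (p4 \land (p5 \lor p5))).
(\lnot ((p4 \to p1) \to p4) \land \lnot p3): α-rule — add \lnot ((p4 \to p1) \to p4), \lnot p3.
\lnot ((p4 \to p1) \to p4): α-rule — add (p4 \to p1), \lnot p4.
((p1 \lor (p4 \lor (p2 \to (\lnot p3 \to p3)))) \to (p4 \land (p5 \lor p5))): β-rule — branch into \lnot (p1 \lor (p4 \lor (p2 \to (\lnot p3 \to p3))))  //  (p4 \land (p5 \lor p5)).
  branch 1 (add \lnot (p1 \lor (p4 \lor (p2 \to (\lnot p3 \to p3))))):
    \lnot (p1 \lor (p4 \lor (p2 \to (\lnot p3 \to p3)))): α-rule — add \lnot p1, \lnot (p4 \lor (p2 \to (\lnot p3 \to p3))).
    \lnot (p4 \lor (p2 \to (\lnot p3 \to p3))): α-rule — add \lnot p4, \lnot (p2 \to (\lnot p3 \to p3)).
    \lnot (p2 \to (\lnot p3 \to p3)): α-rule — add p2, \lnot (\lnot p3 \to p3).
    \lnot (\lnot p3 \to p3): α-rule — add \lnot p3, \lnot p3.
    (p4 \to p1): β-rule — branch into \lnot p4  //  p1.
      branch 1.1 (add \lnot p4):
        ○ open, literals {p1=false, p2=true, p3=false, p4=false}.
      branch 1.2 (add p1):
        × closes — contains both p1 and \lnot p1.
  branch 2 (add (p4 \land (p5 \lor p5))):
    (p4 \land (p5 \lor p5)): α-rule — add p4, (p5 \lor p5).
    × closes — contains both p4 and \lnot p4.
2 branches closed, 1 open.
Each open branch fixes some atoms; the unmentioned ones are free. Counting distinct full assignments: branch {p1=false, p2=true, p3=false, p4=false} (p5) contributes 2 new. Total: 2.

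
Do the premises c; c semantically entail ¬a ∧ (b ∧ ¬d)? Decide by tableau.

No

Initial set: {T c; T c; F (¬a ∧ (b ∧ ¬d))}.
F (¬a ∧ (b ∧ ¬d)): β-rule — branch into F ¬a  //  F (b ∧ ¬d).
  branch 1 (add F ¬a):
    ○ open, literals {a=T, c=T}.
  branch 2 (add F (b ∧ ¬d)):
    F (b ∧ ¬d): β-rule — branch into F b  //  F ¬d.
      branch 2.1 (add F b):
        ○ open, literals {b=F, c=T}.
      branch 2.2 (add F ¬d):
        ○ open, literals {c=T, d=T}.
0 branches closed, 3 open.
An open branch gives a countermodel: a=T, c=T (unmentioned atoms arbitrary); the premises hold there but the conclusion fails.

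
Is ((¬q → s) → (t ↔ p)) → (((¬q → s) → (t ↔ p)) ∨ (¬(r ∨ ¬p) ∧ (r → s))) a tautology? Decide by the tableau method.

Assume the negation and expand:
Initial set: {¬(((¬q → s) → (t ↔ p)) → (((¬q → s) → (t ↔ p)) ∨ (¬(r ∨ ¬p) ∧ (r → s))))}.
¬(((¬q → s) → (t ↔ p)) → (((¬q → s) → (t ↔ p)) ∨ (¬(r ∨ ¬p) ∧ (r → s)))): α-rule — add ((¬q → s) → (t ↔ p)), ¬(((¬q → s) → (t ↔ p)) ∨ (¬(r ∨ ¬p) ∧ (r → s))).
¬(((¬q → s) → (t ↔ p)) ∨ (¬(r ∨ ¬p) ∧ (r → s))): α-rule — add ¬((¬q → s) → (t ↔ p)), ¬(¬(r ∨ ¬p) ∧ (r → s)).
¬((¬q → s) → (t ↔ p)): α-rule — add (¬q → s), ¬(t ↔ p).
((¬q → s) → (t ↔ p)): β-rule — branch into ¬(¬q → s)  //  (t ↔ p).
  branch 1 (add ¬(¬q → s)):
    ¬(¬q → s): α-rule — add ¬q, ¬s.
    ¬(¬(r ∨ ¬p) ∧ (r → s)): β-rule — branch into ¬¬(r ∨ ¬p)  //  ¬(r → s).
      branch 1.1 (add ¬¬(r ∨ ¬p)):
        (¬q → s): β-rule — branch into ¬¬q  //  s.
          branch 1.1.1 (add ¬¬q):
            × closes — contains both q and ¬q.
          branch 1.1.2 (add s):
            × closes — contains both s and ¬s.
      branch 1.2 (add ¬(r → s)):
        ¬(r → s): α-rule — add r, ¬s.
        (¬q → s): β-rule — branch into ¬¬q  //  s.
          branch 1.2.1 (add ¬¬q):
            × closes — contains both q and ¬q.
          branch 1.2.2 (add s):
            × closes — contains both s and ¬s.
  branch 2 (add (t ↔ p)):
    ¬(¬(r ∨ ¬p) ∧ (r → s)): β-rule — branch into ¬¬(r ∨ ¬p)  //  ¬(r → s).
      branch 2.1 (add ¬¬(r ∨ ¬p)):
        (¬q → s): β-rule — branch into ¬¬q  //  s.
          branch 2.1.1 (add ¬¬q):
            ¬(t ↔ p): β-rule — branch into t, ¬p  //  ¬t, p.
              branch 2.1.1.1 (add t, ¬p):
                (t ↔ p): β-rule — branch into t, p  //  ¬t, ¬p.
                  branch 2.1.1.1.1 (add t, p):
                    × closes — contains both p and ¬p.
                  branch 2.1.1.1.2 (add ¬t, ¬p):
                    × closes — contains both t and ¬t.
              branch 2.1.1.2 (add ¬t, p):
                (t ↔ p): β-rule — branch into t, p  //  ¬t, ¬p.
                  branch 2.1.1.2.1 (add t, p):
                    × closes — contains both t and ¬t.
                  branch 2.1.1.2.2 (add ¬t, ¬p):
                    × closes — contains both p and ¬p.
          branch 2.1.2 (add s):
            ¬(t ↔ p): β-rule — branch into t, ¬p  //  ¬t, p.
              branch 2.1.2.1 (add t, ¬p):
                (t ↔ p): β-rule — branch into t, p  //  ¬t, ¬p.
                  branch 2.1.2.1.1 (add t, p):
                    × closes — contains both p and ¬p.
                  branch 2.1.2.1.2 (add ¬t, ¬p):
                    × closes — contains both t and ¬t.
              branch 2.1.2.2 (add ¬t, p):
                (t ↔ p): β-rule — branch into t, p  //  ¬t, ¬p.
                  branch 2.1.2.2.1 (add t, p):
                    × closes — contains both t and ¬t.
                  branch 2.1.2.2.2 (add ¬t, ¬p):
                    × closes — contains both p and ¬p.
      branch 2.2 (add ¬(r → s)):
        ¬(r → s): α-rule — add r, ¬s.
        (¬q → s): β-rule — branch into ¬¬q  //  s.
          branch 2.2.1 (add ¬¬q):
            ¬(t ↔ p): β-rule — branch into t, ¬p  //  ¬t, p.
              branch 2.2.1.1 (add t, ¬p):
                (t ↔ p): β-rule — branch into t, p  //  ¬t, ¬p.
                  branch 2.2.1.1.1 (add t, p):
                    × closes — contains both p and ¬p.
                  branch 2.2.1.1.2 (add ¬t, ¬p):
                    × closes — contains both t and ¬t.
              branch 2.2.1.2 (add ¬t, p):
                (t ↔ p): β-rule — branch into t, p  //  ¬t, ¬p.
                  branch 2.2.1.2.1 (add t, p):
                    × closes — contains both t and ¬t.
                  branch 2.2.1.2.2 (add ¬t, ¬p):
                    × closes — contains both p and ¬p.
          branch 2.2.2 (add s):
            × closes — contains both s and ¬s.
All 17 branches close.
Every branch closed, so the negation is unsatisfiable and the formula is valid.

Valid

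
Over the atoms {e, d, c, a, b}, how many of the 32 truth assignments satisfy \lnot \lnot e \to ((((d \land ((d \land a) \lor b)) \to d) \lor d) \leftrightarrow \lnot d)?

24

Initial set: {(\lnot \lnot e \to ((((d \land ((d \land a) \lor b)) \to d) \lor d) \leftrightarrow \lnot d))}.
(\lnot \lnot e \to ((((d \land ((d \land a) \lor b)) \to d) \lor d) \leftrightarrow \lnot d)): β-rule — branch into \lnot \lnot \lnot e  //  ((((d \land ((d \land a) \lor b)) \to d) \lor d) \leftrightarrow \lnot d).
  branch 1 (add \lnot \lnot \lnot e):
    \lnot \lnot \lnot e: drop double negation, giving \lnot e.
    ○ open, literals {e=F}.
  branch 2 (add ((((d \land ((d \land a) \lor b)) \to d) \lor d) \leftrightarrow \lnot d)):
    ((((d \land ((d \land a) \lor b)) \to d) \lor d) \leftrightarrow \lnot d): β-rule — branch into (((d \land ((d \land a) \lor b)) \to d) \lor d), \lnot d  //  \lnot (((d \land ((d \land a) \lor b)) \to d) \lor d), \lnot \lnot d.
      branch 2.1 (add (((d \land ((d \land a) \lor b)) \to d) \lor d), \lnot d):
        (((d \land ((d \land a) \lor b)) \to d) \lor d): β-rule — branch into ((d \land ((d \land a) \lor b)) \to d)  //  d.
          branch 2.1.1 (add ((d \land ((d \land a) \lor b)) \to d)):
            ((d \land ((d \land a) \lor b)) \to d): β-rule — branch into \lnot (d \land ((d \land a) \lor b))  //  d.
              branch 2.1.1.1 (add \lnot (d \land ((d \land a) \lor b))):
                \lnot (d \land ((d \land a) \lor b)): β-rule — branch into \lnot d  //  \lnot ((d \land a) \lor b).
                  branch 2.1.1.1.1 (add \lnot d):
                    ○ open, literals {d=F}.
                  branch 2.1.1.1.2 (add \lnot ((d \land a) \lor b)):
                    \lnot ((d \land a) \lor b): α-rule — add \lnot (d \land a), \lnot b.
                    \lnot (d \land a): β-rule — branch into \lnot d  //  \lnot a.
                      branch 2.1.1.1.2.1 (add \lnot d):
                        ○ open, literals {b=F, d=F}.
                      branch 2.1.1.1.2.2 (add \lnot a):
                        ○ open, literals {a=F, b=F, d=F}.
              branch 2.1.1.2 (add d):
                × closes — contains both d and \lnot d.
          branch 2.1.2 (add d):
            × closes — contains both d and \lnot d.
      branch 2.2 (add \lnot (((d \land ((d \land a) \lor b)) \to d) \lor d), \lnot \lnot d):
        \lnot (((d \land ((d \land a) \lor b)) \to d) \lor d): α-rule — add \lnot ((d \land ((d \land a) \lor b)) \to d), \lnot d.
        × closes — contains both d and \lnot d.
3 branches closed, 4 open.
Each open branch fixes some atoms; the unmentioned ones are free. Counting distinct full assignments: branch {e=F} (d, c, a, b) contributes 16 new; branch {d=F} (e, c, a, b) contributes 8 new; branch {b=F, d=F} (e, c, a) contributes 0 new; branch {a=F, b=F, d=F} (e, c) contributes 0 new. Total: 24.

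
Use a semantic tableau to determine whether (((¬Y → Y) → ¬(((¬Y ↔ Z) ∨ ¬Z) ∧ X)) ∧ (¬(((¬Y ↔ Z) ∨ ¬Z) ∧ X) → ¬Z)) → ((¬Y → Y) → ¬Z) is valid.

Valid

Assume the negation and expand:
Initial set: {¬((((¬Y → Y) → ¬(((¬Y ↔ Z) ∨ ¬Z) ∧ X)) ∧ (¬(((¬Y ↔ Z) ∨ ¬Z) ∧ X) → ¬Z)) → ((¬Y → Y) → ¬Z))}.
¬((((¬Y → Y) → ¬(((¬Y ↔ Z) ∨ ¬Z) ∧ X)) ∧ (¬(((¬Y ↔ Z) ∨ ¬Z) ∧ X) → ¬Z)) → ((¬Y → Y) → ¬Z)): α-rule — add (((¬Y → Y) → ¬(((¬Y ↔ Z) ∨ ¬Z) ∧ X)) ∧ (¬(((¬Y ↔ Z) ∨ ¬Z) ∧ X) → ¬Z)), ¬((¬Y → Y) → ¬Z).
(((¬Y → Y) → ¬(((¬Y ↔ Z) ∨ ¬Z) ∧ X)) ∧ (¬(((¬Y ↔ Z) ∨ ¬Z) ∧ X) → ¬Z)): α-rule — add ((¬Y → Y) → ¬(((¬Y ↔ Z) ∨ ¬Z) ∧ X)), (¬(((¬Y ↔ Z) ∨ ¬Z) ∧ X) → ¬Z).
¬((¬Y → Y) → ¬Z): α-rule — add (¬Y → Y), ¬¬Z.
((¬Y → Y) → ¬(((¬Y ↔ Z) ∨ ¬Z) ∧ X)): β-rule — branch into ¬(¬Y → Y)  //  ¬(((¬Y ↔ Z) ∨ ¬Z) ∧ X).
  branch 1 (add ¬(¬Y → Y)):
    ¬(¬Y → Y): α-rule — add ¬Y, ¬Y.
    (¬(((¬Y ↔ Z) ∨ ¬Z) ∧ X) → ¬Z): β-rule — branch into ¬¬(((¬Y ↔ Z) ∨ ¬Z) ∧ X)  //  ¬Z.
      branch 1.1 (add ¬¬(((¬Y ↔ Z) ∨ ¬Z) ∧ X)):
        ¬¬(((¬Y ↔ Z) ∨ ¬Z) ∧ X): α-rule — add ((¬Y ↔ Z) ∨ ¬Z), X.
        (¬Y → Y): β-rule — branch into ¬¬Y  //  Y.
          branch 1.1.1 (add ¬¬Y):
            × closes — contains both Y and ¬Y.
          branch 1.1.2 (add Y):
            × closes — contains both Y and ¬Y.
      branch 1.2 (add ¬Z):
        × closes — contains both Z and ¬Z.
  branch 2 (add ¬(((¬Y ↔ Z) ∨ ¬Z) ∧ X)):
    (¬(((¬Y ↔ Z) ∨ ¬Z) ∧ X) → ¬Z): β-rule — branch into ¬¬(((¬Y ↔ Z) ∨ ¬Z) ∧ X)  //  ¬Z.
      branch 2.1 (add ¬¬(((¬Y ↔ Z) ∨ ¬Z) ∧ X)):
        ¬¬(((¬Y ↔ Z) ∨ ¬Z) ∧ X): α-rule — add ((¬Y ↔ Z) ∨ ¬Z), X.
        (¬Y → Y): β-rule — branch into ¬¬Y  //  Y.
          branch 2.1.1 (add ¬¬Y):
            ¬(((¬Y ↔ Z) ∨ ¬Z) ∧ X): β-rule — branch into ¬((¬Y ↔ Z) ∨ ¬Z)  //  ¬X.
              branch 2.1.1.1 (add ¬((¬Y ↔ Z) ∨ ¬Z)):
                ¬((¬Y ↔ Z) ∨ ¬Z): α-rule — add ¬(¬Y ↔ Z), ¬¬Z.
                ((¬Y ↔ Z) ∨ ¬Z): β-rule — branch into (¬Y ↔ Z)  //  ¬Z.
                  branch 2.1.1.1.1 (add (¬Y ↔ Z)):
                    ¬(¬Y ↔ Z): β-rule — branch into ¬Y, ¬Z  //  ¬¬Y, Z.
                      branch 2.1.1.1.1.1 (add ¬Y, ¬Z):
                        × closes — contains both Y and ¬Y.
                      branch 2.1.1.1.1.2 (add ¬¬Y, Z):
                        (¬Y ↔ Z): β-rule — branch into ¬Y, Z  //  ¬¬Y, ¬Z.
                          branch 2.1.1.1.1.2.1 (add ¬Y, Z):
                            × closes — contains both Y and ¬Y.
                          branch 2.1.1.1.1.2.2 (add ¬¬Y, ¬Z):
                            × closes — contains both Z and ¬Z.
                  branch 2.1.1.1.2 (add ¬Z):
                    × closes — contains both Z and ¬Z.
              branch 2.1.1.2 (add ¬X):
                × closes — contains both X and ¬X.
          branch 2.1.2 (add Y):
            ¬(((¬Y ↔ Z) ∨ ¬Z) ∧ X): β-rule — branch into ¬((¬Y ↔ Z) ∨ ¬Z)  //  ¬X.
              branch 2.1.2.1 (add ¬((¬Y ↔ Z) ∨ ¬Z)):
                ¬((¬Y ↔ Z) ∨ ¬Z): α-rule — add ¬(¬Y ↔ Z), ¬¬Z.
                ((¬Y ↔ Z) ∨ ¬Z): β-rule — branch into (¬Y ↔ Z)  //  ¬Z.
                  branch 2.1.2.1.1 (add (¬Y ↔ Z)):
                    ¬(¬Y ↔ Z): β-rule — branch into ¬Y, ¬Z  //  ¬¬Y, Z.
                      branch 2.1.2.1.1.1 (add ¬Y, ¬Z):
                        × closes — contains both Y and ¬Y.
                      branch 2.1.2.1.1.2 (add ¬¬Y, Z):
                        (¬Y ↔ Z): β-rule — branch into ¬Y, Z  //  ¬¬Y, ¬Z.
                          branch 2.1.2.1.1.2.1 (add ¬Y, Z):
                            × closes — contains both Y and ¬Y.
                          branch 2.1.2.1.1.2.2 (add ¬¬Y, ¬Z):
                            × closes — contains both Z and ¬Z.
                  branch 2.1.2.1.2 (add ¬Z):
                    × closes — contains both Z and ¬Z.
              branch 2.1.2.2 (add ¬X):
                × closes — contains both X and ¬X.
      branch 2.2 (add ¬Z):
        × closes — contains both Z and ¬Z.
All 14 branches close.
Every branch closed, so the negation is unsatisfiable and the formula is valid.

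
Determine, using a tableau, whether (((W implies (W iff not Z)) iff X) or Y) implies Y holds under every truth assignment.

Not valid

Assume the negation and expand:
Initial set: {not ((((W implies (W iff not Z)) iff X) or Y) implies Y)}.
not ((((W implies (W iff not Z)) iff X) or Y) implies Y): α-rule — add (((W implies (W iff not Z)) iff X) or Y), not Y.
(((W implies (W iff not Z)) iff X) or Y): β-rule — branch into ((W implies (W iff not Z)) iff X)  //  Y.
  branch 1 (add ((W implies (W iff not Z)) iff X)):
    ((W implies (W iff not Z)) iff X): β-rule — branch into (W implies (W iff not Z)), X  //  not (W implies (W iff not Z)), not X.
      branch 1.1 (add (W implies (W iff not Z)), X):
        (W implies (W iff not Z)): β-rule — branch into not W  //  (W iff not Z).
          branch 1.1.1 (add not W):
            ○ open, literals {W=0, X=1, Y=0}.
          branch 1.1.2 (add (W iff not Z)):
            (W iff not Z): β-rule — branch into W, not Z  //  not W, not not Z.
              branch 1.1.2.1 (add W, not Z):
                ○ open, literals {W=1, X=1, Y=0, Z=0}.
              branch 1.1.2.2 (add not W, not not Z):
                ○ open, literals {W=0, X=1, Y=0, Z=1}.
      branch 1.2 (add not (W implies (W iff not Z)), not X):
        not (W implies (W iff not Z)): α-rule — add W, not (W iff not Z).
        not (W iff not Z): β-rule — branch into W, not not Z  //  not W, not Z.
          branch 1.2.1 (add W, not not Z):
            ○ open, literals {W=1, X=0, Y=0, Z=1}.
          branch 1.2.2 (add not W, not Z):
            × closes — contains both W and not W.
  branch 2 (add Y):
    × closes — contains both Y and not Y.
2 branches closed, 4 open.
An open branch gives a countermodel: W=0, X=1, Y=0 (unmentioned atoms arbitrary); under it the original formula is false.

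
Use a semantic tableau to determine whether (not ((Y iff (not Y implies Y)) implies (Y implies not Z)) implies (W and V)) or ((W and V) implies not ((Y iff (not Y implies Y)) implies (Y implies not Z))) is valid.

Valid

Assume the negation and expand:
Initial set: {not ((not ((Y iff (not Y implies Y)) implies (Y implies not Z)) implies (W and V)) or ((W and V) implies not ((Y iff (not Y implies Y)) implies (Y implies not Z))))}.
not ((not ((Y iff (not Y implies Y)) implies (Y implies not Z)) implies (W and V)) or ((W and V) implies not ((Y iff (not Y implies Y)) implies (Y implies not Z)))): α-rule — add not (not ((Y iff (not Y implies Y)) implies (Y implies not Z)) implies (W and V)), not ((W and V) implies not ((Y iff (not Y implies Y)) implies (Y implies not Z))).
not (not ((Y iff (not Y implies Y)) implies (Y implies not Z)) implies (W and V)): α-rule — add not ((Y iff (not Y implies Y)) implies (Y implies not Z)), not (W and V).
not ((W and V) implies not ((Y iff (not Y implies Y)) implies (Y implies not Z))): α-rule — add (W and V), not not ((Y iff (not Y implies Y)) implies (Y implies not Z)).
not ((Y iff (not Y implies Y)) implies (Y implies not Z)): α-rule — add (Y iff (not Y implies Y)), not (Y implies not Z).
(W and V): α-rule — add W, V.
not (Y implies not Z): α-rule — add Y, not not Z.
not (W and V): β-rule — branch into not W  //  not V.
  branch 1 (add not W):
    × closes — contains both W and not W.
  branch 2 (add not V):
    × closes — contains both V and not V.
All 2 branches close.
Every branch closed, so the negation is unsatisfiable and the formula is valid.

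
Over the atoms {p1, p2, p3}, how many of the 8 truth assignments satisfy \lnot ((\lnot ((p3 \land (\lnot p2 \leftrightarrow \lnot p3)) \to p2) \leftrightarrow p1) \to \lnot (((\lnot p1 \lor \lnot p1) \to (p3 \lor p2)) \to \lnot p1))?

Initial set: {T \lnot ((\lnot ((p3 \land (\lnot p2 \leftrightarrow \lnot p3)) \to p2) \leftrightarrow p1) \to \lnot (((\lnot p1 \lor \lnot p1) \to (p3 \lor p2)) \to \lnot p1))}.
T \lnot ((\lnot ((p3 \land (\lnot p2 \leftrightarrow \lnot p3)) \to p2) \leftrightarrow p1) \to \lnot (((\lnot p1 \lor \lnot p1) \to (p3 \lor p2)) \to \lnot p1)): α-rule — add T (\lnot ((p3 \land (\lnot p2 \leftrightarrow \lnot p3)) \to p2) \leftrightarrow p1), F \lnot (((\lnot p1 \lor \lnot p1) \to (p3 \lor p2)) \to \lnot p1).
T (\lnot ((p3 \land (\lnot p2 \leftrightarrow \lnot p3)) \to p2) \leftrightarrow p1): β-rule — branch into T \lnot ((p3 \land (\lnot p2 \leftrightarrow \lnot p3)) \to p2), T p1  //  F \lnot ((p3 \land (\lnot p2 \leftrightarrow \lnot p3)) \to p2), F p1.
  branch 1 (add T \lnot ((p3 \land (\lnot p2 \leftrightarrow \lnot p3)) \to p2), T p1):
    T \lnot ((p3 \land (\lnot p2 \leftrightarrow \lnot p3)) \to p2): α-rule — add T (p3 \land (\lnot p2 \leftrightarrow \lnot p3)), F p2.
    T (p3 \land (\lnot p2 \leftrightarrow \lnot p3)): α-rule — add T p3, T (\lnot p2 \leftrightarrow \lnot p3).
    F \lnot (((\lnot p1 \lor \lnot p1) \to (p3 \lor p2)) \to \lnot p1): β-rule — branch into F ((\lnot p1 \lor \lnot p1) \to (p3 \lor p2))  //  T \lnot p1.
      branch 1.1 (add F ((\lnot p1 \lor \lnot p1) \to (p3 \lor p2))):
        F ((\lnot p1 \lor \lnot p1) \to (p3 \lor p2)): α-rule — add T (\lnot p1 \lor \lnot p1), F (p3 \lor p2).
        F (p3 \lor p2): α-rule — add F p3, F p2.
        × closes — contains both p3 and \lnot p3.
      branch 1.2 (add T \lnot p1):
        × closes — contains both p1 and \lnot p1.
  branch 2 (add F \lnot ((p3 \land (\lnot p2 \leftrightarrow \lnot p3)) \to p2), F p1):
    F \lnot (((\lnot p1 \lor \lnot p1) \to (p3 \lor p2)) \to \lnot p1): β-rule — branch into F ((\lnot p1 \lor \lnot p1) \to (p3 \lor p2))  //  T \lnot p1.
      branch 2.1 (add F ((\lnot p1 \lor \lnot p1) \to (p3 \lor p2))):
        F ((\lnot p1 \lor \lnot p1) \to (p3 \lor p2)): α-rule — add T (\lnot p1 \lor \lnot p1), F (p3 \lor p2).
        F (p3 \lor p2): α-rule — add F p3, F p2.
        F \lnot ((p3 \land (\lnot p2 \leftrightarrow \lnot p3)) \to p2): β-rule — branch into F (p3 \land (\lnot p2 \leftrightarrow \lnot p3))  //  T p2.
          branch 2.1.1 (add F (p3 \land (\lnot p2 \leftrightarrow \lnot p3))):
            T (\lnot p1 \lor \lnot p1): β-rule — branch into T \lnot p1  //  T \lnot p1.
              branch 2.1.1.1 (add T \lnot p1):
                F (p3 \land (\lnot p2 \leftrightarrow \lnot p3)): β-rule — branch into F p3  //  F (\lnot p2 \leftrightarrow \lnot p3).
                  branch 2.1.1.1.1 (add F p3):
                    ○ open, literals {p1=F, p2=F, p3=F}.
                  branch 2.1.1.1.2 (add F (\lnot p2 \leftrightarrow \lnot p3)):
                    F (\lnot p2 \leftrightarrow \lnot p3): β-rule — branch into T \lnot p2, F \lnot p3  //  F \lnot p2, T \lnot p3.
                      branch 2.1.1.1.2.1 (add T \lnot p2, F \lnot p3):
                        × closes — contains both p3 and \lnot p3.
                      branch 2.1.1.1.2.2 (add F \lnot p2, T \lnot p3):
                        × closes — contains both p2 and \lnot p2.
              branch 2.1.1.2 (add T \lnot p1):
                F (p3 \land (\lnot p2 \leftrightarrow \lnot p3)): β-rule — branch into F p3  //  F (\lnot p2 \leftrightarrow \lnot p3).
                  branch 2.1.1.2.1 (add F p3):
                    ○ open, literals {p1=F, p2=F, p3=F}.
                  branch 2.1.1.2.2 (add F (\lnot p2 \leftrightarrow \lnot p3)):
                    F (\lnot p2 \leftrightarrow \lnot p3): β-rule — branch into T \lnot p2, F \lnot p3  //  F \lnot p2, T \lnot p3.
                      branch 2.1.1.2.2.1 (add T \lnot p2, F \lnot p3):
                        × closes — contains both p3 and \lnot p3.
                      branch 2.1.1.2.2.2 (add F \lnot p2, T \lnot p3):
                        × closes — contains both p2 and \lnot p2.
          branch 2.1.2 (add T p2):
            × closes — contains both p2 and \lnot p2.
      branch 2.2 (add T \lnot p1):
        F \lnot ((p3 \land (\lnot p2 \leftrightarrow \lnot p3)) \to p2): β-rule — branch into F (p3 \land (\lnot p2 \leftrightarrow \lnot p3))  //  T p2.
          branch 2.2.1 (add F (p3 \land (\lnot p2 \leftrightarrow \lnot p3))):
            F (p3 \land (\lnot p2 \leftrightarrow \lnot p3)): β-rule — branch into F p3  //  F (\lnot p2 \leftrightarrow \lnot p3).
              branch 2.2.1.1 (add F p3):
                ○ open, literals {p1=F, p3=F}.
              branch 2.2.1.2 (add F (\lnot p2 \leftrightarrow \lnot p3)):
                F (\lnot p2 \leftrightarrow \lnot p3): β-rule — branch into T \lnot p2, F \lnot p3  //  F \lnot p2, T \lnot p3.
                  branch 2.2.1.2.1 (add T \lnot p2, F \lnot p3):
                    ○ open, literals {p1=F, p2=F, p3=T}.
                  branch 2.2.1.2.2 (add F \lnot p2, T \lnot p3):
                    ○ open, literals {p1=F, p2=T, p3=F}.
          branch 2.2.2 (add T p2):
            ○ open, literals {p1=F, p2=T}.
7 branches closed, 6 open.
Each open branch fixes some atoms; the unmentioned ones are free. Counting distinct full assignments: branch {p1=F, p2=F, p3=F} (none free) contributes 1 new; branch {p1=F, p2=F, p3=F} (none free) contributes 0 new; branch {p1=F, p3=F} (p2) contributes 1 new; branch {p1=F, p2=F, p3=T} (none free) contributes 1 new; branch {p1=F, p2=T, p3=F} (none free) contributes 0 new; branch {p1=F, p2=T} (p3) contributes 1 new. Total: 4.

4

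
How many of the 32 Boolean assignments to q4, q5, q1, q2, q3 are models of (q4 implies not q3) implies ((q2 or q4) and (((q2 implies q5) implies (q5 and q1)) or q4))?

Initial set: {((q4 implies not q3) implies ((q2 or q4) and (((q2 implies q5) implies (q5 and q1)) or q4)))}.
((q4 implies not q3) implies ((q2 or q4) and (((q2 implies q5) implies (q5 and q1)) or q4))): β-rule — branch into not (q4 implies not q3)  //  ((q2 or q4) and (((q2 implies q5) implies (q5 and q1)) or q4)).
  branch 1 (add not (q4 implies not q3)):
    not (q4 implies not q3): α-rule — add q4, not not q3.
    ○ open, literals {q3=T, q4=T}.
  branch 2 (add ((q2 or q4) and (((q2 implies q5) implies (q5 and q1)) or q4))):
    ((q2 or q4) and (((q2 implies q5) implies (q5 and q1)) or q4)): α-rule — add (q2 or q4), (((q2 implies q5) implies (q5 and q1)) or q4).
    (q2 or q4): β-rule — branch into q2  //  q4.
      branch 2.1 (add q2):
        (((q2 implies q5) implies (q5 and q1)) or q4): β-rule — branch into ((q2 implies q5) implies (q5 and q1))  //  q4.
          branch 2.1.1 (add ((q2 implies q5) implies (q5 and q1))):
            ((q2 implies q5) implies (q5 and q1)): β-rule — branch into not (q2 implies q5)  //  (q5 and q1).
              branch 2.1.1.1 (add not (q2 implies q5)):
                not (q2 implies q5): α-rule — add q2, not q5.
                ○ open, literals {q2=T, q5=F}.
              branch 2.1.1.2 (add (q5 and q1)):
                (q5 and q1): α-rule — add q5, q1.
                ○ open, literals {q1=T, q2=T, q5=T}.
          branch 2.1.2 (add q4):
            ○ open, literals {q2=T, q4=T}.
      branch 2.2 (add q4):
        (((q2 implies q5) implies (q5 and q1)) or q4): β-rule — branch into ((q2 implies q5) implies (q5 and q1))  //  q4.
          branch 2.2.1 (add ((q2 implies q5) implies (q5 and q1))):
            ((q2 implies q5) implies (q5 and q1)): β-rule — branch into not (q2 implies q5)  //  (q5 and q1).
              branch 2.2.1.1 (add not (q2 implies q5)):
                not (q2 implies q5): α-rule — add q2, not q5.
                ○ open, literals {q2=T, q4=T, q5=F}.
              branch 2.2.1.2 (add (q5 and q1)):
                (q5 and q1): α-rule — add q5, q1.
                ○ open, literals {q1=T, q4=T, q5=T}.
          branch 2.2.2 (add q4):
            ○ open, literals {q4=T}.
0 branches closed, 7 open.
Each open branch fixes some atoms; the unmentioned ones are free. Counting distinct full assignments: branch {q3=T, q4=T} (q5, q1, q2) contributes 8 new; branch {q2=T, q5=F} (q4, q1, q3) contributes 6 new; branch {q1=T, q2=T, q5=T} (q4, q3) contributes 3 new; branch {q2=T, q4=T} (q5, q1, q3) contributes 1 new; branch {q2=T, q4=T, q5=F} (q1, q3) contributes 0 new; branch {q1=T, q4=T, q5=T} (q2, q3) contributes 1 new; branch {q4=T} (q5, q1, q2, q3) contributes 3 new. Total: 22.

22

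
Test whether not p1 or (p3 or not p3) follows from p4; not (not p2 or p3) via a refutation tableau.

Initial set: {p4; not (not p2 or p3); not (not p1 or (p3 or not p3))}.
not (not p2 or p3): α-rule — add not not p2, not p3.
not (not p1 or (p3 or not p3)): α-rule — add not not p1, not (p3 or not p3).
not (p3 or not p3): α-rule — add not p3, not not p3.
× closes — contains both p3 and not p3.
All 1 branch closes.
Every branch closed, so the premises entail the conclusion.

Yes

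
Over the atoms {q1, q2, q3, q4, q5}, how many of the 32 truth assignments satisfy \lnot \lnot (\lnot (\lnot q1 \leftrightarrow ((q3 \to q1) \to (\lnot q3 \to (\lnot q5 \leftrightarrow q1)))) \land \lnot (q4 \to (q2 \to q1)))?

Initial set: {\lnot \lnot (\lnot (\lnot q1 \leftrightarrow ((q3 \to q1) \to (\lnot q3 \to (\lnot q5 \leftrightarrow q1)))) \land \lnot (q4 \to (q2 \to q1)))}.
\lnot \lnot (\lnot (\lnot q1 \leftrightarrow ((q3 \to q1) \to (\lnot q3 \to (\lnot q5 \leftrightarrow q1)))) \land \lnot (q4 \to (q2 \to q1))): drop double negation, giving (\lnot (\lnot q1 \leftrightarrow ((q3 \to q1) \to (\lnot q3 \to (\lnot q5 \leftrightarrow q1)))) \land \lnot (q4 \to (q2 \to q1))).
(\lnot (\lnot q1 \leftrightarrow ((q3 \to q1) \to (\lnot q3 \to (\lnot q5 \leftrightarrow q1)))) \land \lnot (q4 \to (q2 \to q1))): α-rule — add \lnot (\lnot q1 \leftrightarrow ((q3 \to q1) \to (\lnot q3 \to (\lnot q5 \leftrightarrow q1)))), \lnot (q4 \to (q2 \to q1)).
\lnot (q4 \to (q2 \to q1)): α-rule — add q4, \lnot (q2 \to q1).
\lnot (q2 \to q1): α-rule — add q2, \lnot q1.
\lnot (\lnot q1 \leftrightarrow ((q3 \to q1) \to (\lnot q3 \to (\lnot q5 \leftrightarrow q1)))): β-rule — branch into \lnot q1, \lnot ((q3 \to q1) \to (\lnot q3 \to (\lnot q5 \leftrightarrow q1)))  //  \lnot \lnot q1, ((q3 \to q1) \to (\lnot q3 \to (\lnot q5 \leftrightarrow q1))).
  branch 1 (add \lnot q1, \lnot ((q3 \to q1) \to (\lnot q3 \to (\lnot q5 \leftrightarrow q1)))):
    \lnot ((q3 \to q1) \to (\lnot q3 \to (\lnot q5 \leftrightarrow q1))): α-rule — add (q3 \to q1), \lnot (\lnot q3 \to (\lnot q5 \leftrightarrow q1)).
    \lnot (\lnot q3 \to (\lnot q5 \leftrightarrow q1)): α-rule — add \lnot q3, \lnot (\lnot q5 \leftrightarrow q1).
    (q3 \to q1): β-rule — branch into \lnot q3  //  q1.
      branch 1.1 (add \lnot q3):
        \lnot (\lnot q5 \leftrightarrow q1): β-rule — branch into \lnot q5, \lnot q1  //  \lnot \lnot q5, q1.
          branch 1.1.1 (add \lnot q5, \lnot q1):
            ○ open, literals {q1=F, q2=T, q3=F, q4=T, q5=F}.
          branch 1.1.2 (add \lnot \lnot q5, q1):
            × closes — contains both q1 and \lnot q1.
      branch 1.2 (add q1):
        × closes — contains both q1 and \lnot q1.
  branch 2 (add \lnot \lnot q1, ((q3 \to q1) \to (\lnot q3 \to (\lnot q5 \leftrightarrow q1)))):
    × closes — contains both q1 and \lnot q1.
3 branches closed, 1 open.
Each open branch fixes some atoms; the unmentioned ones are free. Counting distinct full assignments: branch {q1=F, q2=T, q3=F, q4=T, q5=F} (none free) contributes 1 new. Total: 1.

1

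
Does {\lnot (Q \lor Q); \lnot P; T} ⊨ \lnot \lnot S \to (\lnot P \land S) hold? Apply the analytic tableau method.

Initial set: {\lnot (Q \lor Q); \lnot P; T; \lnot (\lnot \lnot S \to (\lnot P \land S))}.
\lnot (Q \lor Q): α-rule — add \lnot Q, \lnot Q.
\lnot (\lnot \lnot S \to (\lnot P \land S)): α-rule — add \lnot \lnot S, \lnot (\lnot P \land S).
\lnot \lnot S: drop double negation, giving S.
\lnot (\lnot P \land S): β-rule — branch into \lnot \lnot P  //  \lnot S.
  branch 1 (add \lnot \lnot P):
    × closes — contains both P and \lnot P.
  branch 2 (add \lnot S):
    × closes — contains both S and \lnot S.
All 2 branches close.
Every branch closed, so the premises entail the conclusion.

Yes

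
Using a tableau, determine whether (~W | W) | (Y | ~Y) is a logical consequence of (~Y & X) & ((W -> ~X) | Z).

Yes

Initial set: {((~Y & X) & ((W -> ~X) | Z)); ~((~W | W) | (Y | ~Y))}.
((~Y & X) & ((W -> ~X) | Z)): α-rule — add (~Y & X), ((W -> ~X) | Z).
~((~W | W) | (Y | ~Y)): α-rule — add ~(~W | W), ~(Y | ~Y).
(~Y & X): α-rule — add ~Y, X.
~(~W | W): α-rule — add ~~W, ~W.
× closes — contains both W and ~W.
All 1 branch closes.
Every branch closed, so the premises entail the conclusion.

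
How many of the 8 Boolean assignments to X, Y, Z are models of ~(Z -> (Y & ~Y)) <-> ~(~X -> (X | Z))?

2

Initial set: {(~(Z -> (Y & ~Y)) <-> ~(~X -> (X | Z)))}.
(~(Z -> (Y & ~Y)) <-> ~(~X -> (X | Z))): β-rule — branch into ~(Z -> (Y & ~Y)), ~(~X -> (X | Z))  //  ~~(Z -> (Y & ~Y)), ~~(~X -> (X | Z)).
  branch 1 (add ~(Z -> (Y & ~Y)), ~(~X -> (X | Z))):
    ~(Z -> (Y & ~Y)): α-rule — add Z, ~(Y & ~Y).
    ~(~X -> (X | Z)): α-rule — add ~X, ~(X | Z).
    ~(X | Z): α-rule — add ~X, ~Z.
    × closes — contains both Z and ~Z.
  branch 2 (add ~~(Z -> (Y & ~Y)), ~~(~X -> (X | Z))):
    ~~(Z -> (Y & ~Y)): β-rule — branch into ~Z  //  (Y & ~Y).
      branch 2.1 (add ~Z):
        ~~(~X -> (X | Z)): β-rule — branch into ~~X  //  (X | Z).
          branch 2.1.1 (add ~~X):
            ○ open, literals {X=T, Z=F}.
          branch 2.1.2 (add (X | Z)):
            (X | Z): β-rule — branch into X  //  Z.
              branch 2.1.2.1 (add X):
                ○ open, literals {X=T, Z=F}.
              branch 2.1.2.2 (add Z):
                × closes — contains both Z and ~Z.
      branch 2.2 (add (Y & ~Y)):
        (Y & ~Y): α-rule — add Y, ~Y.
        × closes — contains both Y and ~Y.
3 branches closed, 2 open.
Each open branch fixes some atoms; the unmentioned ones are free. Counting distinct full assignments: branch {X=T, Z=F} (Y) contributes 2 new; branch {X=T, Z=F} (Y) contributes 0 new. Total: 2.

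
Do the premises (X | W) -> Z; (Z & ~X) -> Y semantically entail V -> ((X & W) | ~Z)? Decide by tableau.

No

Initial set: {((X | W) -> Z); ((Z & ~X) -> Y); ~(V -> ((X & W) | ~Z))}.
~(V -> ((X & W) | ~Z)): α-rule — add V, ~((X & W) | ~Z).
~((X & W) | ~Z): α-rule — add ~(X & W), ~~Z.
((X | W) -> Z): β-rule — branch into ~(X | W)  //  Z.
  branch 1 (add ~(X | W)):
    ~(X | W): α-rule — add ~X, ~W.
    ((Z & ~X) -> Y): β-rule — branch into ~(Z & ~X)  //  Y.
      branch 1.1 (add ~(Z & ~X)):
        ~(X & W): β-rule — branch into ~X  //  ~W.
          branch 1.1.1 (add ~X):
            ~(Z & ~X): β-rule — branch into ~Z  //  ~~X.
              branch 1.1.1.1 (add ~Z):
                × closes — contains both Z and ~Z.
              branch 1.1.1.2 (add ~~X):
                × closes — contains both X and ~X.
          branch 1.1.2 (add ~W):
            ~(Z & ~X): β-rule — branch into ~Z  //  ~~X.
              branch 1.1.2.1 (add ~Z):
                × closes — contains both Z and ~Z.
              branch 1.1.2.2 (add ~~X):
                × closes — contains both X and ~X.
      branch 1.2 (add Y):
        ~(X & W): β-rule — branch into ~X  //  ~W.
          branch 1.2.1 (add ~X):
            ○ open, literals {V=true, W=false, X=false, Y=true, Z=true}.
          branch 1.2.2 (add ~W):
            ○ open, literals {V=true, W=false, X=false, Y=true, Z=true}.
  branch 2 (add Z):
    ((Z & ~X) -> Y): β-rule — branch into ~(Z & ~X)  //  Y.
      branch 2.1 (add ~(Z & ~X)):
        ~(X & W): β-rule — branch into ~X  //  ~W.
          branch 2.1.1 (add ~X):
            ~(Z & ~X): β-rule — branch into ~Z  //  ~~X.
              branch 2.1.1.1 (add ~Z):
                × closes — contains both Z and ~Z.
              branch 2.1.1.2 (add ~~X):
                × closes — contains both X and ~X.
          branch 2.1.2 (add ~W):
            ~(Z & ~X): β-rule — branch into ~Z  //  ~~X.
              branch 2.1.2.1 (add ~Z):
                × closes — contains both Z and ~Z.
              branch 2.1.2.2 (add ~~X):
                ○ open, literals {V=true, W=false, X=true, Z=true}.
      branch 2.2 (add Y):
        ~(X & W): β-rule — branch into ~X  //  ~W.
          branch 2.2.1 (add ~X):
            ○ open, literals {V=true, X=false, Y=true, Z=true}.
          branch 2.2.2 (add ~W):
            ○ open, literals {V=true, W=false, Y=true, Z=true}.
7 branches closed, 5 open.
An open branch gives a countermodel: V=true, W=false, X=false, Y=true, Z=true (unmentioned atoms arbitrary); the premises hold there but the conclusion fails.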